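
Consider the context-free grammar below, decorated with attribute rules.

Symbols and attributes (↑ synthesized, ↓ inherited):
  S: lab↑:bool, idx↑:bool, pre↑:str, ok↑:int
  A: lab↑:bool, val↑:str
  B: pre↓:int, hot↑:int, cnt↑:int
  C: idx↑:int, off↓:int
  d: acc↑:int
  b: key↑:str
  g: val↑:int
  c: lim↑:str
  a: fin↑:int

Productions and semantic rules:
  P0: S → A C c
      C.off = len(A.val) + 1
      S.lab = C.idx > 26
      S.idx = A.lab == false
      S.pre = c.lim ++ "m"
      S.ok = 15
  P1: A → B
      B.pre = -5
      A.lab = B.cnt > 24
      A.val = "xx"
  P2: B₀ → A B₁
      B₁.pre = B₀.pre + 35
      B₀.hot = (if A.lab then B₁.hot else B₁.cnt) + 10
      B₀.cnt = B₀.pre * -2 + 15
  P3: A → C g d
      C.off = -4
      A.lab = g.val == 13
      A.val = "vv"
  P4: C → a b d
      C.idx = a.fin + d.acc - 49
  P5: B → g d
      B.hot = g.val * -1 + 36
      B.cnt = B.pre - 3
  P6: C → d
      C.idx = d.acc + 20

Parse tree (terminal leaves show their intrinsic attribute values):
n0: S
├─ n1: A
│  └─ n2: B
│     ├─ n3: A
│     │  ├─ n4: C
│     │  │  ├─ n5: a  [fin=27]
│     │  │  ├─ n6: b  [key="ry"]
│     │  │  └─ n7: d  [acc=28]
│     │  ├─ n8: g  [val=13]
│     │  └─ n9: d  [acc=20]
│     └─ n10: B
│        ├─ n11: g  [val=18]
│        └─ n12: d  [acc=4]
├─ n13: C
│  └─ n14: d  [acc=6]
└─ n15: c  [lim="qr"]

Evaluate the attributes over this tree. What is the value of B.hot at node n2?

1. n2.pre = -5  [-5]
2. n4.off = -4  [-4]
3. n5.fin = 27  [terminal]
4. n6.key = "ry"  [terminal]
5. n7.acc = 28  [terminal]
6. n4.idx = 6  [a.fin + d.acc - 49]
7. n8.val = 13  [terminal]
8. n9.acc = 20  [terminal]
9. n3.lab = true  [g.val == 13]
10. n3.val = "vv"  ["vv"]
11. n10.pre = 30  [B₀.pre + 35]
12. n11.val = 18  [terminal]
13. n12.acc = 4  [terminal]
14. n10.hot = 18  [g.val * -1 + 36]
15. n10.cnt = 27  [B.pre - 3]
16. n2.hot = 28  [(if A.lab then B₁.hot else B₁.cnt) + 10]
17. n2.cnt = 25  [B₀.pre * -2 + 15]
18. n1.lab = true  [B.cnt > 24]
19. n1.val = "xx"  ["xx"]
20. n13.off = 3  [len(A.val) + 1]
21. n14.acc = 6  [terminal]
22. n13.idx = 26  [d.acc + 20]
23. n15.lim = "qr"  [terminal]
24. n0.lab = false  [C.idx > 26]
25. n0.idx = false  [A.lab == false]
26. n0.pre = "qrm"  [c.lim ++ "m"]
27. n0.ok = 15  [15]

28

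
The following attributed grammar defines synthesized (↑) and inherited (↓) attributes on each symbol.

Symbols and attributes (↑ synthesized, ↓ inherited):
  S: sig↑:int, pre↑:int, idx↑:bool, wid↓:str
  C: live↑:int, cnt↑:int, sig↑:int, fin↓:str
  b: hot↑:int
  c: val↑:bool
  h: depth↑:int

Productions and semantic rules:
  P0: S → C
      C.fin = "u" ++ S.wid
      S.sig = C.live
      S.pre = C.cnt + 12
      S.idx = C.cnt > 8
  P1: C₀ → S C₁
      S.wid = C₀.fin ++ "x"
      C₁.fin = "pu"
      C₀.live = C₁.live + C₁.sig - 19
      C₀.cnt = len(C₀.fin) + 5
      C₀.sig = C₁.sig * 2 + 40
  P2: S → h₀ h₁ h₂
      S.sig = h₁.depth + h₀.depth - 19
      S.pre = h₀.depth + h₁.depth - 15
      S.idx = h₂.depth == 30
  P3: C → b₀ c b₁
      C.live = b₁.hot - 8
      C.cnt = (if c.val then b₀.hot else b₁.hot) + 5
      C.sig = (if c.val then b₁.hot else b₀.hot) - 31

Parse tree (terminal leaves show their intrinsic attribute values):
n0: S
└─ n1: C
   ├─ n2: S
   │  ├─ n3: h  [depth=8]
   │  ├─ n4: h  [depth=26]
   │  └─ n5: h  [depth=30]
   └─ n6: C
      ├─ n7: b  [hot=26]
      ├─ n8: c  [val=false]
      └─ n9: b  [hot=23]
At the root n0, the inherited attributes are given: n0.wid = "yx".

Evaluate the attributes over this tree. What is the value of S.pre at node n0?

20

1. n0.wid = "yx"  [given at root]
2. n1.fin = "uyx"  ["u" ++ S.wid]
3. n2.wid = "uyxx"  [C₀.fin ++ "x"]
4. n3.depth = 8  [terminal]
5. n4.depth = 26  [terminal]
6. n5.depth = 30  [terminal]
7. n2.sig = 15  [h₁.depth + h₀.depth - 19]
8. n2.pre = 19  [h₀.depth + h₁.depth - 15]
9. n2.idx = true  [h₂.depth == 30]
10. n6.fin = "pu"  ["pu"]
11. n7.hot = 26  [terminal]
12. n8.val = false  [terminal]
13. n9.hot = 23  [terminal]
14. n6.live = 15  [b₁.hot - 8]
15. n6.cnt = 28  [(if c.val then b₀.hot else b₁.hot) + 5]
16. n6.sig = -5  [(if c.val then b₁.hot else b₀.hot) - 31]
17. n1.live = -9  [C₁.live + C₁.sig - 19]
18. n1.cnt = 8  [len(C₀.fin) + 5]
19. n1.sig = 30  [C₁.sig * 2 + 40]
20. n0.sig = -9  [C.live]
21. n0.pre = 20  [C.cnt + 12]
22. n0.idx = false  [C.cnt > 8]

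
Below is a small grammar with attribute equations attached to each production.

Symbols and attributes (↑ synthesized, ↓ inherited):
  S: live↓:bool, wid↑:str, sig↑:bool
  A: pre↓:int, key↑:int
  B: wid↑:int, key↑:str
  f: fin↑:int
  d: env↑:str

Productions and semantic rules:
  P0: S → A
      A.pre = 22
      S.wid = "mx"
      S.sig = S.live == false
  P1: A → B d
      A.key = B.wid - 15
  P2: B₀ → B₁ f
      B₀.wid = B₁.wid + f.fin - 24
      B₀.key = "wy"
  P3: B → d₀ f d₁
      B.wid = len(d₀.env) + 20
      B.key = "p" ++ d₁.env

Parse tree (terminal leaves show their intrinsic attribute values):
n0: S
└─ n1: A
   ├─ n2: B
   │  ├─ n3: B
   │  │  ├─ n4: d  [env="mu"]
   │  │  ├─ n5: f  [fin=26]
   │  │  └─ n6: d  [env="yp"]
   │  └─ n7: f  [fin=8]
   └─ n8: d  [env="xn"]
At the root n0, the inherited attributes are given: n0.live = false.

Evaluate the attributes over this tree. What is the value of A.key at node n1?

1. n0.live = false  [given at root]
2. n1.pre = 22  [22]
3. n4.env = "mu"  [terminal]
4. n5.fin = 26  [terminal]
5. n6.env = "yp"  [terminal]
6. n3.wid = 22  [len(d₀.env) + 20]
7. n3.key = "pyp"  ["p" ++ d₁.env]
8. n7.fin = 8  [terminal]
9. n2.wid = 6  [B₁.wid + f.fin - 24]
10. n2.key = "wy"  ["wy"]
11. n8.env = "xn"  [terminal]
12. n1.key = -9  [B.wid - 15]
13. n0.wid = "mx"  ["mx"]
14. n0.sig = true  [S.live == false]

-9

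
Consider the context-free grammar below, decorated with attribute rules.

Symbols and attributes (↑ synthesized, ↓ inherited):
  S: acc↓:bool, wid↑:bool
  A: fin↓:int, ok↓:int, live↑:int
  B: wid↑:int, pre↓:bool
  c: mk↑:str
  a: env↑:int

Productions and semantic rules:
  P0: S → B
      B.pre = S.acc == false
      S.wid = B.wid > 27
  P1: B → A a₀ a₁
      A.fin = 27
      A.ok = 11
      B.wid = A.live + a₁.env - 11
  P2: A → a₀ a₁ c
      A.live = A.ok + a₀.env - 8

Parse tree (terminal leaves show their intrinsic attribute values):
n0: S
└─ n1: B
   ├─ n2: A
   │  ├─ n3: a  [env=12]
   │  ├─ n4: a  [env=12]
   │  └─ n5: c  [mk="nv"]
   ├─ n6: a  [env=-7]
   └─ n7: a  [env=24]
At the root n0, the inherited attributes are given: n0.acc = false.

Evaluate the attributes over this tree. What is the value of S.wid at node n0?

1. n0.acc = false  [given at root]
2. n1.pre = true  [S.acc == false]
3. n2.fin = 27  [27]
4. n2.ok = 11  [11]
5. n3.env = 12  [terminal]
6. n4.env = 12  [terminal]
7. n5.mk = "nv"  [terminal]
8. n2.live = 15  [A.ok + a₀.env - 8]
9. n6.env = -7  [terminal]
10. n7.env = 24  [terminal]
11. n1.wid = 28  [A.live + a₁.env - 11]
12. n0.wid = true  [B.wid > 27]

true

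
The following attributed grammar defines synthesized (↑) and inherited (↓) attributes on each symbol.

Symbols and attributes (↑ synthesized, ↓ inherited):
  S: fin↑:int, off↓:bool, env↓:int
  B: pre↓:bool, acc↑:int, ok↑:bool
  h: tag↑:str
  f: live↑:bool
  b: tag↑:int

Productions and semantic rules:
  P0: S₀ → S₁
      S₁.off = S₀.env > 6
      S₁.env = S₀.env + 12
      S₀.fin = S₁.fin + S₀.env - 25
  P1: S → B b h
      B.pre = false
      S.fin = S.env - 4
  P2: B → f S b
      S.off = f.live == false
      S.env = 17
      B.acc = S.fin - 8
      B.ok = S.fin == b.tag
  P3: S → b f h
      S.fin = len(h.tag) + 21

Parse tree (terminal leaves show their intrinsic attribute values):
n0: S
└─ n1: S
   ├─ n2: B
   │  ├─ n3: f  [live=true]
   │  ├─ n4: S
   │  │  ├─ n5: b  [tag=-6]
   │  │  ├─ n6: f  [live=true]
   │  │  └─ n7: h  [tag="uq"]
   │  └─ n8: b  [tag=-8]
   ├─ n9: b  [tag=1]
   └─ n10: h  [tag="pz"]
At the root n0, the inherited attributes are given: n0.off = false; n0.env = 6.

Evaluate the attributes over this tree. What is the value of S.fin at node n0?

1. n0.off = false  [given at root]
2. n0.env = 6  [given at root]
3. n1.off = false  [S₀.env > 6]
4. n1.env = 18  [S₀.env + 12]
5. n2.pre = false  [false]
6. n3.live = true  [terminal]
7. n4.off = false  [f.live == false]
8. n4.env = 17  [17]
9. n5.tag = -6  [terminal]
10. n6.live = true  [terminal]
11. n7.tag = "uq"  [terminal]
12. n4.fin = 23  [len(h.tag) + 21]
13. n8.tag = -8  [terminal]
14. n2.acc = 15  [S.fin - 8]
15. n2.ok = false  [S.fin == b.tag]
16. n9.tag = 1  [terminal]
17. n10.tag = "pz"  [terminal]
18. n1.fin = 14  [S.env - 4]
19. n0.fin = -5  [S₁.fin + S₀.env - 25]

-5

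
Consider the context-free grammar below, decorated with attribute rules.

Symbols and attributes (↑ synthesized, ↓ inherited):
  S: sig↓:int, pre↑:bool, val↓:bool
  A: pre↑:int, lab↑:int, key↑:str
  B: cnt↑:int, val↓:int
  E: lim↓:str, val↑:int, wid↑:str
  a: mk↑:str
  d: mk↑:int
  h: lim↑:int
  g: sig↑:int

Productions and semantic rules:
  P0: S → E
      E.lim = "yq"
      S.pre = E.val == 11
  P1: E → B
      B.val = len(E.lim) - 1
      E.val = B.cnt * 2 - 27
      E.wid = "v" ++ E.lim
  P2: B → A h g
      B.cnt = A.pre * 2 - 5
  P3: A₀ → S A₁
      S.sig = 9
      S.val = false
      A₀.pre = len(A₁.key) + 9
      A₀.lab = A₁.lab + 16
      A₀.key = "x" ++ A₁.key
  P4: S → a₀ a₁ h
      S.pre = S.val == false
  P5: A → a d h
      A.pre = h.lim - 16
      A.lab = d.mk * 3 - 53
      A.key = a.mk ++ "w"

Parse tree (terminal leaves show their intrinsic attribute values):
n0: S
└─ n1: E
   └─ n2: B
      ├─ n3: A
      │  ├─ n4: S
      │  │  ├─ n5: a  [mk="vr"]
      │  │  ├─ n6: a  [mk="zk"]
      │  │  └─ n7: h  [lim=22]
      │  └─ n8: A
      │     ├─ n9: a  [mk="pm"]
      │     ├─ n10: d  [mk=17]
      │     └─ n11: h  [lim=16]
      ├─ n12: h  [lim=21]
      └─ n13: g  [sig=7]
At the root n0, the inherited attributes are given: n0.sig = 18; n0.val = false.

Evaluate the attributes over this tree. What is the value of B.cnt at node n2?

19

1. n0.sig = 18  [given at root]
2. n0.val = false  [given at root]
3. n1.lim = "yq"  ["yq"]
4. n2.val = 1  [len(E.lim) - 1]
5. n4.sig = 9  [9]
6. n4.val = false  [false]
7. n5.mk = "vr"  [terminal]
8. n6.mk = "zk"  [terminal]
9. n7.lim = 22  [terminal]
10. n4.pre = true  [S.val == false]
11. n9.mk = "pm"  [terminal]
12. n10.mk = 17  [terminal]
13. n11.lim = 16  [terminal]
14. n8.pre = 0  [h.lim - 16]
15. n8.lab = -2  [d.mk * 3 - 53]
16. n8.key = "pmw"  [a.mk ++ "w"]
17. n3.pre = 12  [len(A₁.key) + 9]
18. n3.lab = 14  [A₁.lab + 16]
19. n3.key = "xpmw"  ["x" ++ A₁.key]
20. n12.lim = 21  [terminal]
21. n13.sig = 7  [terminal]
22. n2.cnt = 19  [A.pre * 2 - 5]
23. n1.val = 11  [B.cnt * 2 - 27]
24. n1.wid = "vyq"  ["v" ++ E.lim]
25. n0.pre = true  [E.val == 11]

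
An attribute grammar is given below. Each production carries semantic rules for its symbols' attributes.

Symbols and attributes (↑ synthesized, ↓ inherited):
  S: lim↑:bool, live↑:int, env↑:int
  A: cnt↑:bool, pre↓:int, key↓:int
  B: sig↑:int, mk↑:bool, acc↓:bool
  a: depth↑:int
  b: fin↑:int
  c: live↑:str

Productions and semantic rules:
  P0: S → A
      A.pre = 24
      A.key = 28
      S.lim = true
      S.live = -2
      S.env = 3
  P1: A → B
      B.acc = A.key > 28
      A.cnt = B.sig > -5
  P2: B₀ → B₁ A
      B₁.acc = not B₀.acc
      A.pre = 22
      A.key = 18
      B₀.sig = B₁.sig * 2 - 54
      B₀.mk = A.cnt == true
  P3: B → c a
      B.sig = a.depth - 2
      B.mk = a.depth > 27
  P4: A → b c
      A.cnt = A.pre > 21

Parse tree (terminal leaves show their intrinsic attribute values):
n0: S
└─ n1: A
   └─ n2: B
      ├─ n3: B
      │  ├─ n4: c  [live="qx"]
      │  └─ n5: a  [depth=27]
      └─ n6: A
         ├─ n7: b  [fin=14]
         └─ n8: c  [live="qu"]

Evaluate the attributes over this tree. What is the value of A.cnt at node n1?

true

1. n1.pre = 24  [24]
2. n1.key = 28  [28]
3. n2.acc = false  [A.key > 28]
4. n3.acc = true  [not B₀.acc]
5. n4.live = "qx"  [terminal]
6. n5.depth = 27  [terminal]
7. n3.sig = 25  [a.depth - 2]
8. n3.mk = false  [a.depth > 27]
9. n6.pre = 22  [22]
10. n6.key = 18  [18]
11. n7.fin = 14  [terminal]
12. n8.live = "qu"  [terminal]
13. n6.cnt = true  [A.pre > 21]
14. n2.sig = -4  [B₁.sig * 2 - 54]
15. n2.mk = true  [A.cnt == true]
16. n1.cnt = true  [B.sig > -5]
17. n0.lim = true  [true]
18. n0.live = -2  [-2]
19. n0.env = 3  [3]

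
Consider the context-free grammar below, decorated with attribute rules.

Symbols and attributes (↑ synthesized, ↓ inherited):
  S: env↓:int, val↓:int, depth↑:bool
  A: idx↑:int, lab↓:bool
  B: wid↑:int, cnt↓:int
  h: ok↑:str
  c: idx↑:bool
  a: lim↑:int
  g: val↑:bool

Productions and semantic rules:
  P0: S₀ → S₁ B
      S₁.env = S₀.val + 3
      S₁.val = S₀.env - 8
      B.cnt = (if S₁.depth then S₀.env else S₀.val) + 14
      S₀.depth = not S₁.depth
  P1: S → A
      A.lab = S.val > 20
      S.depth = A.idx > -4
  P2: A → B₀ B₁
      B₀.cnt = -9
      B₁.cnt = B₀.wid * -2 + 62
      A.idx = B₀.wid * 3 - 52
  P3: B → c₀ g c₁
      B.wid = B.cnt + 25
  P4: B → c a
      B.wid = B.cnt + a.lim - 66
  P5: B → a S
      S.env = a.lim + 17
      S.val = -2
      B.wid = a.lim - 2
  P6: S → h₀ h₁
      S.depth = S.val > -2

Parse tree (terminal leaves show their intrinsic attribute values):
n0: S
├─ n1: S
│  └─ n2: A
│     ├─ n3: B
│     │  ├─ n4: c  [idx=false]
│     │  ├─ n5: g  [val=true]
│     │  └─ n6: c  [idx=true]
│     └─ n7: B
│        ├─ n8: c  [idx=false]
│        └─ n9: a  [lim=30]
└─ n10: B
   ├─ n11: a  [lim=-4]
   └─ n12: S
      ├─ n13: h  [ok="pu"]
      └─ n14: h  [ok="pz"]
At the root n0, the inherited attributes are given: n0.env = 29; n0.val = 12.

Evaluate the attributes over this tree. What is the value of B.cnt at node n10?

1. n0.env = 29  [given at root]
2. n0.val = 12  [given at root]
3. n1.env = 15  [S₀.val + 3]
4. n1.val = 21  [S₀.env - 8]
5. n2.lab = true  [S.val > 20]
6. n3.cnt = -9  [-9]
7. n4.idx = false  [terminal]
8. n5.val = true  [terminal]
9. n6.idx = true  [terminal]
10. n3.wid = 16  [B.cnt + 25]
11. n7.cnt = 30  [B₀.wid * -2 + 62]
12. n8.idx = false  [terminal]
13. n9.lim = 30  [terminal]
14. n7.wid = -6  [B.cnt + a.lim - 66]
15. n2.idx = -4  [B₀.wid * 3 - 52]
16. n1.depth = false  [A.idx > -4]
17. n10.cnt = 26  [(if S₁.depth then S₀.env else S₀.val) + 14]
18. n11.lim = -4  [terminal]
19. n12.env = 13  [a.lim + 17]
20. n12.val = -2  [-2]
21. n13.ok = "pu"  [terminal]
22. n14.ok = "pz"  [terminal]
23. n12.depth = false  [S.val > -2]
24. n10.wid = -6  [a.lim - 2]
25. n0.depth = true  [not S₁.depth]

26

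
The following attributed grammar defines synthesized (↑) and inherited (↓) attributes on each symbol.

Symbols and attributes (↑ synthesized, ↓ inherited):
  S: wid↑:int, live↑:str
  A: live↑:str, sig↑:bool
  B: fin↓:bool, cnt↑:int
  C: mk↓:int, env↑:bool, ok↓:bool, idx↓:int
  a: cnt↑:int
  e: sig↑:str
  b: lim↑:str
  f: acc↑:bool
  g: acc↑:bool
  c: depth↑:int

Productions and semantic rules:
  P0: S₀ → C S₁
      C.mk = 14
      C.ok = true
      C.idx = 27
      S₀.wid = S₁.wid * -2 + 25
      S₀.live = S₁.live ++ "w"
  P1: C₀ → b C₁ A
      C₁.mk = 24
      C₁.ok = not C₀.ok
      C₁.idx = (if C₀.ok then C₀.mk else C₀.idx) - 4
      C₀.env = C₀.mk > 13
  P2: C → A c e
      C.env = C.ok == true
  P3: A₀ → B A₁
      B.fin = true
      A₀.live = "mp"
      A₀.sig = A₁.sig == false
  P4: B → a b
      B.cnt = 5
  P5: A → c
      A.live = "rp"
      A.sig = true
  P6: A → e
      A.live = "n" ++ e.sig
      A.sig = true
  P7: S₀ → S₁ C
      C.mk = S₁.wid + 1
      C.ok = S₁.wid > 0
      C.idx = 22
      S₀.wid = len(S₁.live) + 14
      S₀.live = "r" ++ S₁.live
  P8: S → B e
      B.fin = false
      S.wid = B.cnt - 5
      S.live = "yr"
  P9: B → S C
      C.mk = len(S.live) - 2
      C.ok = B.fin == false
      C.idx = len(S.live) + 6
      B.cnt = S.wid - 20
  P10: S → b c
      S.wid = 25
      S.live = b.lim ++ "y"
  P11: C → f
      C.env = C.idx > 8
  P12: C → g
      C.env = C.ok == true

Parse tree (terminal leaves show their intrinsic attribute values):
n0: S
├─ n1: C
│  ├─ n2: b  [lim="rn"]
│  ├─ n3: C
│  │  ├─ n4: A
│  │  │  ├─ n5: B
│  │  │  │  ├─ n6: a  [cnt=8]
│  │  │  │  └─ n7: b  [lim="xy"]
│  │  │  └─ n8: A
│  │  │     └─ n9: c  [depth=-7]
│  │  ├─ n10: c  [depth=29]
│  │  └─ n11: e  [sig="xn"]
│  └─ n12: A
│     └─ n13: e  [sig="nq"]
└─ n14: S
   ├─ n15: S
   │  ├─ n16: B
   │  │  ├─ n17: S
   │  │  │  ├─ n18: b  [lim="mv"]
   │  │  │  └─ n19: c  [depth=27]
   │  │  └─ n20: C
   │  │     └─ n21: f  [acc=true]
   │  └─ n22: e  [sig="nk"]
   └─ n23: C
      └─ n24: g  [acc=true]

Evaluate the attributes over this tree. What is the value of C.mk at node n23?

1

1. n1.mk = 14  [14]
2. n1.ok = true  [true]
3. n1.idx = 27  [27]
4. n2.lim = "rn"  [terminal]
5. n3.mk = 24  [24]
6. n3.ok = false  [not C₀.ok]
7. n3.idx = 10  [(if C₀.ok then C₀.mk else C₀.idx) - 4]
8. n5.fin = true  [true]
9. n6.cnt = 8  [terminal]
10. n7.lim = "xy"  [terminal]
11. n5.cnt = 5  [5]
12. n9.depth = -7  [terminal]
13. n8.live = "rp"  ["rp"]
14. n8.sig = true  [true]
15. n4.live = "mp"  ["mp"]
16. n4.sig = false  [A₁.sig == false]
17. n10.depth = 29  [terminal]
18. n11.sig = "xn"  [terminal]
19. n3.env = false  [C.ok == true]
20. n13.sig = "nq"  [terminal]
21. n12.live = "nnq"  ["n" ++ e.sig]
22. n12.sig = true  [true]
23. n1.env = true  [C₀.mk > 13]
24. n16.fin = false  [false]
25. n18.lim = "mv"  [terminal]
26. n19.depth = 27  [terminal]
27. n17.wid = 25  [25]
28. n17.live = "mvy"  [b.lim ++ "y"]
29. n20.mk = 1  [len(S.live) - 2]
30. n20.ok = true  [B.fin == false]
31. n20.idx = 9  [len(S.live) + 6]
32. n21.acc = true  [terminal]
33. n20.env = true  [C.idx > 8]
34. n16.cnt = 5  [S.wid - 20]
35. n22.sig = "nk"  [terminal]
36. n15.wid = 0  [B.cnt - 5]
37. n15.live = "yr"  ["yr"]
38. n23.mk = 1  [S₁.wid + 1]
39. n23.ok = false  [S₁.wid > 0]
40. n23.idx = 22  [22]
41. n24.acc = true  [terminal]
42. n23.env = false  [C.ok == true]
43. n14.wid = 16  [len(S₁.live) + 14]
44. n14.live = "ryr"  ["r" ++ S₁.live]
45. n0.wid = -7  [S₁.wid * -2 + 25]
46. n0.live = "ryrw"  [S₁.live ++ "w"]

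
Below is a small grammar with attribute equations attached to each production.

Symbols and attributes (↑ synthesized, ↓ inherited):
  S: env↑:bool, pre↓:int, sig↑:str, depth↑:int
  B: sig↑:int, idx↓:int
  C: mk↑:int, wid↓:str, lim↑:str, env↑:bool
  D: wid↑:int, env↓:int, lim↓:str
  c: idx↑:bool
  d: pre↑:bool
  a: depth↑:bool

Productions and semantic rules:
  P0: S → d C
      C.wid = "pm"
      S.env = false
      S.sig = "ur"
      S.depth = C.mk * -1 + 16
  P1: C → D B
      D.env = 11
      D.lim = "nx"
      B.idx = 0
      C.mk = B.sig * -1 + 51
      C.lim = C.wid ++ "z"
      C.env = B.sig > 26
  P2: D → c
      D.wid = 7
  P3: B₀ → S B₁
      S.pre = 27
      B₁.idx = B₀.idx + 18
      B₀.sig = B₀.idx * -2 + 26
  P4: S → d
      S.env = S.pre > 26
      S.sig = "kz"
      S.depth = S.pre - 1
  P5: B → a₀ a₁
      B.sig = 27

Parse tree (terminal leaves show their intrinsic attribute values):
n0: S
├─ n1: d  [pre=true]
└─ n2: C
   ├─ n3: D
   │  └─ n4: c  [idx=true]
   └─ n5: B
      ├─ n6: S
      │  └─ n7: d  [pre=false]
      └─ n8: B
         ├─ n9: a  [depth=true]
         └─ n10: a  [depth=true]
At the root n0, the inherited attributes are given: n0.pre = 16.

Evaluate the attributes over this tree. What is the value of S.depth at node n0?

-9

1. n0.pre = 16  [given at root]
2. n1.pre = true  [terminal]
3. n2.wid = "pm"  ["pm"]
4. n3.env = 11  [11]
5. n3.lim = "nx"  ["nx"]
6. n4.idx = true  [terminal]
7. n3.wid = 7  [7]
8. n5.idx = 0  [0]
9. n6.pre = 27  [27]
10. n7.pre = false  [terminal]
11. n6.env = true  [S.pre > 26]
12. n6.sig = "kz"  ["kz"]
13. n6.depth = 26  [S.pre - 1]
14. n8.idx = 18  [B₀.idx + 18]
15. n9.depth = true  [terminal]
16. n10.depth = true  [terminal]
17. n8.sig = 27  [27]
18. n5.sig = 26  [B₀.idx * -2 + 26]
19. n2.mk = 25  [B.sig * -1 + 51]
20. n2.lim = "pmz"  [C.wid ++ "z"]
21. n2.env = false  [B.sig > 26]
22. n0.env = false  [false]
23. n0.sig = "ur"  ["ur"]
24. n0.depth = -9  [C.mk * -1 + 16]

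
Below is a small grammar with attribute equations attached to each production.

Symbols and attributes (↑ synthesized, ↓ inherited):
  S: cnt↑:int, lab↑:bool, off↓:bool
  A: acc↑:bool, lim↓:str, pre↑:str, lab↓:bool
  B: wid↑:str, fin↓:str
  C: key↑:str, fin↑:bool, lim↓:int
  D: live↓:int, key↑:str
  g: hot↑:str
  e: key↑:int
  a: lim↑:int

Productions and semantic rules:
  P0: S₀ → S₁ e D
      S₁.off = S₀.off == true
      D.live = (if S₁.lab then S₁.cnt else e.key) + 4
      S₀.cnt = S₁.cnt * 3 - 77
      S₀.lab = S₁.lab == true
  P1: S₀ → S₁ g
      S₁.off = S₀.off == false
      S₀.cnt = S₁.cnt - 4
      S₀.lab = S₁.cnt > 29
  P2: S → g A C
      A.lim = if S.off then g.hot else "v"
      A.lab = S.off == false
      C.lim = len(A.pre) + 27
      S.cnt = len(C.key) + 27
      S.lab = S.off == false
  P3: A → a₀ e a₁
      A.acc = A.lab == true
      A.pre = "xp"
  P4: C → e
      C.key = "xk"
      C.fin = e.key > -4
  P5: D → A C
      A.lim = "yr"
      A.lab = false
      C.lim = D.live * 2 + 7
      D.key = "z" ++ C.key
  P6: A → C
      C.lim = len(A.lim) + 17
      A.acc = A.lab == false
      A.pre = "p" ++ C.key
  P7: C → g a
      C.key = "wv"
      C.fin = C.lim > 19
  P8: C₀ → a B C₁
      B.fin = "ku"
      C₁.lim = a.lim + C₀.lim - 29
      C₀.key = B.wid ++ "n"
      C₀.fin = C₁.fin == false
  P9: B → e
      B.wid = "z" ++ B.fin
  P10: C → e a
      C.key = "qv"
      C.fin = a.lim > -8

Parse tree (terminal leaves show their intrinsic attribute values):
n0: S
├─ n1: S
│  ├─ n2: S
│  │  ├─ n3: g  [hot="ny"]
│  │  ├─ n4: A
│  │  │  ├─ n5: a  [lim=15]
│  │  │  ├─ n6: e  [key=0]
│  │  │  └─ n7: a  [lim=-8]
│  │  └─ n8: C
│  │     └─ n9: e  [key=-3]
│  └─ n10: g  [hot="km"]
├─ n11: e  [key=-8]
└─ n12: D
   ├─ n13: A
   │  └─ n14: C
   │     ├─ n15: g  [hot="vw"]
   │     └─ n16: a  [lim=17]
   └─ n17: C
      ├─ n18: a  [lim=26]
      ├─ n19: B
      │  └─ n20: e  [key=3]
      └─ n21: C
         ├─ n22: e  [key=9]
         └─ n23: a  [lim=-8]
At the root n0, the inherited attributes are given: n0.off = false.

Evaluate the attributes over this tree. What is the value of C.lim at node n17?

1. n0.off = false  [given at root]
2. n1.off = false  [S₀.off == true]
3. n2.off = true  [S₀.off == false]
4. n3.hot = "ny"  [terminal]
5. n4.lim = "ny"  [if S.off then g.hot else "v"]
6. n4.lab = false  [S.off == false]
7. n5.lim = 15  [terminal]
8. n6.key = 0  [terminal]
9. n7.lim = -8  [terminal]
10. n4.acc = false  [A.lab == true]
11. n4.pre = "xp"  ["xp"]
12. n8.lim = 29  [len(A.pre) + 27]
13. n9.key = -3  [terminal]
14. n8.key = "xk"  ["xk"]
15. n8.fin = true  [e.key > -4]
16. n2.cnt = 29  [len(C.key) + 27]
17. n2.lab = false  [S.off == false]
18. n10.hot = "km"  [terminal]
19. n1.cnt = 25  [S₁.cnt - 4]
20. n1.lab = false  [S₁.cnt > 29]
21. n11.key = -8  [terminal]
22. n12.live = -4  [(if S₁.lab then S₁.cnt else e.key) + 4]
23. n13.lim = "yr"  ["yr"]
24. n13.lab = false  [false]
25. n14.lim = 19  [len(A.lim) + 17]
26. n15.hot = "vw"  [terminal]
27. n16.lim = 17  [terminal]
28. n14.key = "wv"  ["wv"]
29. n14.fin = false  [C.lim > 19]
30. n13.acc = true  [A.lab == false]
31. n13.pre = "pwv"  ["p" ++ C.key]
32. n17.lim = -1  [D.live * 2 + 7]
33. n18.lim = 26  [terminal]
34. n19.fin = "ku"  ["ku"]
35. n20.key = 3  [terminal]
36. n19.wid = "zku"  ["z" ++ B.fin]
37. n21.lim = -4  [a.lim + C₀.lim - 29]
38. n22.key = 9  [terminal]
39. n23.lim = -8  [terminal]
40. n21.key = "qv"  ["qv"]
41. n21.fin = false  [a.lim > -8]
42. n17.key = "zkun"  [B.wid ++ "n"]
43. n17.fin = true  [C₁.fin == false]
44. n12.key = "zzkun"  ["z" ++ C.key]
45. n0.cnt = -2  [S₁.cnt * 3 - 77]
46. n0.lab = false  [S₁.lab == true]

-1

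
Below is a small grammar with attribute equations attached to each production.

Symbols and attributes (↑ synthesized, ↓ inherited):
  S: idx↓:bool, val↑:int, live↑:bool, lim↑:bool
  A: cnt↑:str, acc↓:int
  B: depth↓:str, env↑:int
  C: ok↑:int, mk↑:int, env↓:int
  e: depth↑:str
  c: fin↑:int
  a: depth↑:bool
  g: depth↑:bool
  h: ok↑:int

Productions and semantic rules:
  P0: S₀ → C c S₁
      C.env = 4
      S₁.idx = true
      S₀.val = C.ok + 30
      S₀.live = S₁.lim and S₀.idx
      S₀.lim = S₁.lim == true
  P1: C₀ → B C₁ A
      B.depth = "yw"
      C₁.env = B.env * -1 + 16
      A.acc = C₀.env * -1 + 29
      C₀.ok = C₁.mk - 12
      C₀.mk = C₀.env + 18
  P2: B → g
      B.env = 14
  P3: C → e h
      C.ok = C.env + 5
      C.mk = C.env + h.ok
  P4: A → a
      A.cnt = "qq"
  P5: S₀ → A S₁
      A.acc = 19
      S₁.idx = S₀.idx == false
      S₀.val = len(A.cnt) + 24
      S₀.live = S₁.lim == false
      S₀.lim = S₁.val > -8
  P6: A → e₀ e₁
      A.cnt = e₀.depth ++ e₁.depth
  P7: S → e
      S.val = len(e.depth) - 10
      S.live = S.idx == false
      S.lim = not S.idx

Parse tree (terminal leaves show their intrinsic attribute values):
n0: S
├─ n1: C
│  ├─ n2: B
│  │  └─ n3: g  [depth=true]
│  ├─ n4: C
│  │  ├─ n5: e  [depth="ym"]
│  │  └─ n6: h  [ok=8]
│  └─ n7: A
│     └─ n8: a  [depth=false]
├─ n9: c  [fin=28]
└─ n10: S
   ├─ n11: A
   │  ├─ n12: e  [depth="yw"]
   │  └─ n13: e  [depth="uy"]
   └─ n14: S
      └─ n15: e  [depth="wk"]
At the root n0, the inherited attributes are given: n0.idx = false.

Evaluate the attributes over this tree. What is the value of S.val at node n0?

28

1. n0.idx = false  [given at root]
2. n1.env = 4  [4]
3. n2.depth = "yw"  ["yw"]
4. n3.depth = true  [terminal]
5. n2.env = 14  [14]
6. n4.env = 2  [B.env * -1 + 16]
7. n5.depth = "ym"  [terminal]
8. n6.ok = 8  [terminal]
9. n4.ok = 7  [C.env + 5]
10. n4.mk = 10  [C.env + h.ok]
11. n7.acc = 25  [C₀.env * -1 + 29]
12. n8.depth = false  [terminal]
13. n7.cnt = "qq"  ["qq"]
14. n1.ok = -2  [C₁.mk - 12]
15. n1.mk = 22  [C₀.env + 18]
16. n9.fin = 28  [terminal]
17. n10.idx = true  [true]
18. n11.acc = 19  [19]
19. n12.depth = "yw"  [terminal]
20. n13.depth = "uy"  [terminal]
21. n11.cnt = "ywuy"  [e₀.depth ++ e₁.depth]
22. n14.idx = false  [S₀.idx == false]
23. n15.depth = "wk"  [terminal]
24. n14.val = -8  [len(e.depth) - 10]
25. n14.live = true  [S.idx == false]
26. n14.lim = true  [not S.idx]
27. n10.val = 28  [len(A.cnt) + 24]
28. n10.live = false  [S₁.lim == false]
29. n10.lim = false  [S₁.val > -8]
30. n0.val = 28  [C.ok + 30]
31. n0.live = false  [S₁.lim and S₀.idx]
32. n0.lim = false  [S₁.lim == true]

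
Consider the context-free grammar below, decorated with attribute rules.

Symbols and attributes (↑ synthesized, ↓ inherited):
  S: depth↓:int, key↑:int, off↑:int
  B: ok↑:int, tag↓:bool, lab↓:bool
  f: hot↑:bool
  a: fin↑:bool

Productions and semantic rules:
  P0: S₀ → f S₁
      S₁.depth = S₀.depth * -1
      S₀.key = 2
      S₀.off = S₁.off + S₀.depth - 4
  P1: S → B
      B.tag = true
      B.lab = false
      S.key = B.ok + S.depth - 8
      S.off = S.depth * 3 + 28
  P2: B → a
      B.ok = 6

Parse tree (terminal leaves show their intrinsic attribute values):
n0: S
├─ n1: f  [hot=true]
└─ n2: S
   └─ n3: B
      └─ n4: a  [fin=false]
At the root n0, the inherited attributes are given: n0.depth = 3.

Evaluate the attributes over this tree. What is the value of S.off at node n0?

18

1. n0.depth = 3  [given at root]
2. n1.hot = true  [terminal]
3. n2.depth = -3  [S₀.depth * -1]
4. n3.tag = true  [true]
5. n3.lab = false  [false]
6. n4.fin = false  [terminal]
7. n3.ok = 6  [6]
8. n2.key = -5  [B.ok + S.depth - 8]
9. n2.off = 19  [S.depth * 3 + 28]
10. n0.key = 2  [2]
11. n0.off = 18  [S₁.off + S₀.depth - 4]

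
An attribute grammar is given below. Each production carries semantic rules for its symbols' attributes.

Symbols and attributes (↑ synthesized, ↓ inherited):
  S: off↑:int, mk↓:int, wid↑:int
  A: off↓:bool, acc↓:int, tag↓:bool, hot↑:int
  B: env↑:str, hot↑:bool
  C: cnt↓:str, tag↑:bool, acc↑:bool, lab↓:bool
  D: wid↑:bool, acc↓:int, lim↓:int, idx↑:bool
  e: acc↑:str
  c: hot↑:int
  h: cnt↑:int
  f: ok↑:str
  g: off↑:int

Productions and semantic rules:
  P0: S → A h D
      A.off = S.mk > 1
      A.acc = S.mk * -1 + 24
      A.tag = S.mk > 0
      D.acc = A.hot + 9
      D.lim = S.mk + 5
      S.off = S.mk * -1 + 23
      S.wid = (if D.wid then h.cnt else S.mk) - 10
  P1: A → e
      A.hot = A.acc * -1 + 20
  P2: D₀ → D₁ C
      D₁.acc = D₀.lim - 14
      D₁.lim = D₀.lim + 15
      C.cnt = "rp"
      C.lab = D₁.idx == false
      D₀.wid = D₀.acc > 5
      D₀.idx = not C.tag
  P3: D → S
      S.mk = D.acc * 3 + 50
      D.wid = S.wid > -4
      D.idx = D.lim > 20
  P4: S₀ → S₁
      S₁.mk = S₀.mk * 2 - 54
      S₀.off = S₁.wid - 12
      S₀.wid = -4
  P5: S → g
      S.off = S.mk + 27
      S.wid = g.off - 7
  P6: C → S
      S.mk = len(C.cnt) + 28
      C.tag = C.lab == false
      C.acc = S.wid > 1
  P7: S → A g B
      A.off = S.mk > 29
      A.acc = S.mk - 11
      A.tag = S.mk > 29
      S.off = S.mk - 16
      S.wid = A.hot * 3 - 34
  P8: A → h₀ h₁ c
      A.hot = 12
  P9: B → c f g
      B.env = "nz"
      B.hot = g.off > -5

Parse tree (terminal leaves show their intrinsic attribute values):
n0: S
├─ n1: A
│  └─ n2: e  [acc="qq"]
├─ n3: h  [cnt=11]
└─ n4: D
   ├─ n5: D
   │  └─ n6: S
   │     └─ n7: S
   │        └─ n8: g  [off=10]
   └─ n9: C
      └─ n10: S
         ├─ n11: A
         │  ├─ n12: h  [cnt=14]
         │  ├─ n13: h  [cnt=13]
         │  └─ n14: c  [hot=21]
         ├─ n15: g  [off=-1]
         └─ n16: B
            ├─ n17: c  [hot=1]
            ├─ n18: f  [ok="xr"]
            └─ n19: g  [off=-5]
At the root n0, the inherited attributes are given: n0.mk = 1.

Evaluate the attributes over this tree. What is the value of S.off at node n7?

25

1. n0.mk = 1  [given at root]
2. n1.off = false  [S.mk > 1]
3. n1.acc = 23  [S.mk * -1 + 24]
4. n1.tag = true  [S.mk > 0]
5. n2.acc = "qq"  [terminal]
6. n1.hot = -3  [A.acc * -1 + 20]
7. n3.cnt = 11  [terminal]
8. n4.acc = 6  [A.hot + 9]
9. n4.lim = 6  [S.mk + 5]
10. n5.acc = -8  [D₀.lim - 14]
11. n5.lim = 21  [D₀.lim + 15]
12. n6.mk = 26  [D.acc * 3 + 50]
13. n7.mk = -2  [S₀.mk * 2 - 54]
14. n8.off = 10  [terminal]
15. n7.off = 25  [S.mk + 27]
16. n7.wid = 3  [g.off - 7]
17. n6.off = -9  [S₁.wid - 12]
18. n6.wid = -4  [-4]
19. n5.wid = false  [S.wid > -4]
20. n5.idx = true  [D.lim > 20]
21. n9.cnt = "rp"  ["rp"]
22. n9.lab = false  [D₁.idx == false]
23. n10.mk = 30  [len(C.cnt) + 28]
24. n11.off = true  [S.mk > 29]
25. n11.acc = 19  [S.mk - 11]
26. n11.tag = true  [S.mk > 29]
27. n12.cnt = 14  [terminal]
28. n13.cnt = 13  [terminal]
29. n14.hot = 21  [terminal]
30. n11.hot = 12  [12]
31. n15.off = -1  [terminal]
32. n17.hot = 1  [terminal]
33. n18.ok = "xr"  [terminal]
34. n19.off = -5  [terminal]
35. n16.env = "nz"  ["nz"]
36. n16.hot = false  [g.off > -5]
37. n10.off = 14  [S.mk - 16]
38. n10.wid = 2  [A.hot * 3 - 34]
39. n9.tag = true  [C.lab == false]
40. n9.acc = true  [S.wid > 1]
41. n4.wid = true  [D₀.acc > 5]
42. n4.idx = false  [not C.tag]
43. n0.off = 22  [S.mk * -1 + 23]
44. n0.wid = 1  [(if D.wid then h.cnt else S.mk) - 10]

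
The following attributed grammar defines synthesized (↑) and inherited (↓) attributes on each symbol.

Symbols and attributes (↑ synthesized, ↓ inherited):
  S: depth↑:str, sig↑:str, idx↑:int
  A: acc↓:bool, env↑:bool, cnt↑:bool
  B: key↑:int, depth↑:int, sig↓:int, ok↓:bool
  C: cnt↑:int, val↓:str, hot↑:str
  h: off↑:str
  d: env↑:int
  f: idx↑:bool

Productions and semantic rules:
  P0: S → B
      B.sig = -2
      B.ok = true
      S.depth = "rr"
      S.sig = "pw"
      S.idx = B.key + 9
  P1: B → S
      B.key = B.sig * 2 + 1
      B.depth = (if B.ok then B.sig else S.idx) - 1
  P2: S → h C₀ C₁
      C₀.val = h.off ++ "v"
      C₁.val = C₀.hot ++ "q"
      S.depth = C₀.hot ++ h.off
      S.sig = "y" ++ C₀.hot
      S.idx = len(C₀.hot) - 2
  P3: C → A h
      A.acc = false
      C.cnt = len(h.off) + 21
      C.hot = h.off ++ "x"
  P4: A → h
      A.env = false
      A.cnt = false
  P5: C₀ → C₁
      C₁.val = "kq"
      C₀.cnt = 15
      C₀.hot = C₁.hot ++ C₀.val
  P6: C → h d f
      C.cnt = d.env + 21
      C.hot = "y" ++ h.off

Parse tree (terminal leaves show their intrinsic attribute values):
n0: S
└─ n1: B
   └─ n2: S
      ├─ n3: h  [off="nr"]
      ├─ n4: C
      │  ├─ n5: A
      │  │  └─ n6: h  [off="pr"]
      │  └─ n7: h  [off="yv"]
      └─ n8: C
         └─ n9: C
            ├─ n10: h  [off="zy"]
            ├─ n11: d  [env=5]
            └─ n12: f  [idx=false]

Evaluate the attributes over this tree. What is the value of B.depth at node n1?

1. n1.sig = -2  [-2]
2. n1.ok = true  [true]
3. n3.off = "nr"  [terminal]
4. n4.val = "nrv"  [h.off ++ "v"]
5. n5.acc = false  [false]
6. n6.off = "pr"  [terminal]
7. n5.env = false  [false]
8. n5.cnt = false  [false]
9. n7.off = "yv"  [terminal]
10. n4.cnt = 23  [len(h.off) + 21]
11. n4.hot = "yvx"  [h.off ++ "x"]
12. n8.val = "yvxq"  [C₀.hot ++ "q"]
13. n9.val = "kq"  ["kq"]
14. n10.off = "zy"  [terminal]
15. n11.env = 5  [terminal]
16. n12.idx = false  [terminal]
17. n9.cnt = 26  [d.env + 21]
18. n9.hot = "yzy"  ["y" ++ h.off]
19. n8.cnt = 15  [15]
20. n8.hot = "yzyyvxq"  [C₁.hot ++ C₀.val]
21. n2.depth = "yvxnr"  [C₀.hot ++ h.off]
22. n2.sig = "yyvx"  ["y" ++ C₀.hot]
23. n2.idx = 1  [len(C₀.hot) - 2]
24. n1.key = -3  [B.sig * 2 + 1]
25. n1.depth = -3  [(if B.ok then B.sig else S.idx) - 1]
26. n0.depth = "rr"  ["rr"]
27. n0.sig = "pw"  ["pw"]
28. n0.idx = 6  [B.key + 9]

-3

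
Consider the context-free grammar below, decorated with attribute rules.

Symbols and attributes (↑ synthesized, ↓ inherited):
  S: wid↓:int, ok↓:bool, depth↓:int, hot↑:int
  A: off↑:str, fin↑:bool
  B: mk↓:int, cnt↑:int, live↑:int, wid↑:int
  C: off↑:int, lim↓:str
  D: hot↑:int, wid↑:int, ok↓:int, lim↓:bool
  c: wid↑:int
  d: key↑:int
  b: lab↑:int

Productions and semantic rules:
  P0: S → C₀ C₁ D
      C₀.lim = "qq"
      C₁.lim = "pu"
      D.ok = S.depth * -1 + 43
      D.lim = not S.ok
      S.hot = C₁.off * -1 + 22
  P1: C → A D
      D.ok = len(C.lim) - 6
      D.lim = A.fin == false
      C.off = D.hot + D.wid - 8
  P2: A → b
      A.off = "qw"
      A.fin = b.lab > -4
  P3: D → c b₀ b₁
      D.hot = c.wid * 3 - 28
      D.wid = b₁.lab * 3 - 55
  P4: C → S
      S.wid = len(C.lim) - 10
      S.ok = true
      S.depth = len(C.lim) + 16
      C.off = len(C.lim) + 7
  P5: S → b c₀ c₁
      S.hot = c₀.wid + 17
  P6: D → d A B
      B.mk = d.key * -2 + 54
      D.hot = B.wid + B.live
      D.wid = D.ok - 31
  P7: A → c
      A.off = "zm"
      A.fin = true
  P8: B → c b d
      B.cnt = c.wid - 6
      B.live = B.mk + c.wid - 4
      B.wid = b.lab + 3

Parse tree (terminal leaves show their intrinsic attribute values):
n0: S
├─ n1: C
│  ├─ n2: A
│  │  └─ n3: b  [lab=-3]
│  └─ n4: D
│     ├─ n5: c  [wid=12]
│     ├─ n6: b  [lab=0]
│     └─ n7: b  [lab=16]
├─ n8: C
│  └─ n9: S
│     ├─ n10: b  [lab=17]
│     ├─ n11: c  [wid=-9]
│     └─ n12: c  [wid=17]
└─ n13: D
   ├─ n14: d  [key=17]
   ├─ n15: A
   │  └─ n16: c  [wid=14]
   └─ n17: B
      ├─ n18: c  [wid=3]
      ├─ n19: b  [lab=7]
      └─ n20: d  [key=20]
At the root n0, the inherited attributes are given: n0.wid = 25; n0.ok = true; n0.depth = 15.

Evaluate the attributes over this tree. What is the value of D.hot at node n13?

29

1. n0.wid = 25  [given at root]
2. n0.ok = true  [given at root]
3. n0.depth = 15  [given at root]
4. n1.lim = "qq"  ["qq"]
5. n3.lab = -3  [terminal]
6. n2.off = "qw"  ["qw"]
7. n2.fin = true  [b.lab > -4]
8. n4.ok = -4  [len(C.lim) - 6]
9. n4.lim = false  [A.fin == false]
10. n5.wid = 12  [terminal]
11. n6.lab = 0  [terminal]
12. n7.lab = 16  [terminal]
13. n4.hot = 8  [c.wid * 3 - 28]
14. n4.wid = -7  [b₁.lab * 3 - 55]
15. n1.off = -7  [D.hot + D.wid - 8]
16. n8.lim = "pu"  ["pu"]
17. n9.wid = -8  [len(C.lim) - 10]
18. n9.ok = true  [true]
19. n9.depth = 18  [len(C.lim) + 16]
20. n10.lab = 17  [terminal]
21. n11.wid = -9  [terminal]
22. n12.wid = 17  [terminal]
23. n9.hot = 8  [c₀.wid + 17]
24. n8.off = 9  [len(C.lim) + 7]
25. n13.ok = 28  [S.depth * -1 + 43]
26. n13.lim = false  [not S.ok]
27. n14.key = 17  [terminal]
28. n16.wid = 14  [terminal]
29. n15.off = "zm"  ["zm"]
30. n15.fin = true  [true]
31. n17.mk = 20  [d.key * -2 + 54]
32. n18.wid = 3  [terminal]
33. n19.lab = 7  [terminal]
34. n20.key = 20  [terminal]
35. n17.cnt = -3  [c.wid - 6]
36. n17.live = 19  [B.mk + c.wid - 4]
37. n17.wid = 10  [b.lab + 3]
38. n13.hot = 29  [B.wid + B.live]
39. n13.wid = -3  [D.ok - 31]
40. n0.hot = 13  [C₁.off * -1 + 22]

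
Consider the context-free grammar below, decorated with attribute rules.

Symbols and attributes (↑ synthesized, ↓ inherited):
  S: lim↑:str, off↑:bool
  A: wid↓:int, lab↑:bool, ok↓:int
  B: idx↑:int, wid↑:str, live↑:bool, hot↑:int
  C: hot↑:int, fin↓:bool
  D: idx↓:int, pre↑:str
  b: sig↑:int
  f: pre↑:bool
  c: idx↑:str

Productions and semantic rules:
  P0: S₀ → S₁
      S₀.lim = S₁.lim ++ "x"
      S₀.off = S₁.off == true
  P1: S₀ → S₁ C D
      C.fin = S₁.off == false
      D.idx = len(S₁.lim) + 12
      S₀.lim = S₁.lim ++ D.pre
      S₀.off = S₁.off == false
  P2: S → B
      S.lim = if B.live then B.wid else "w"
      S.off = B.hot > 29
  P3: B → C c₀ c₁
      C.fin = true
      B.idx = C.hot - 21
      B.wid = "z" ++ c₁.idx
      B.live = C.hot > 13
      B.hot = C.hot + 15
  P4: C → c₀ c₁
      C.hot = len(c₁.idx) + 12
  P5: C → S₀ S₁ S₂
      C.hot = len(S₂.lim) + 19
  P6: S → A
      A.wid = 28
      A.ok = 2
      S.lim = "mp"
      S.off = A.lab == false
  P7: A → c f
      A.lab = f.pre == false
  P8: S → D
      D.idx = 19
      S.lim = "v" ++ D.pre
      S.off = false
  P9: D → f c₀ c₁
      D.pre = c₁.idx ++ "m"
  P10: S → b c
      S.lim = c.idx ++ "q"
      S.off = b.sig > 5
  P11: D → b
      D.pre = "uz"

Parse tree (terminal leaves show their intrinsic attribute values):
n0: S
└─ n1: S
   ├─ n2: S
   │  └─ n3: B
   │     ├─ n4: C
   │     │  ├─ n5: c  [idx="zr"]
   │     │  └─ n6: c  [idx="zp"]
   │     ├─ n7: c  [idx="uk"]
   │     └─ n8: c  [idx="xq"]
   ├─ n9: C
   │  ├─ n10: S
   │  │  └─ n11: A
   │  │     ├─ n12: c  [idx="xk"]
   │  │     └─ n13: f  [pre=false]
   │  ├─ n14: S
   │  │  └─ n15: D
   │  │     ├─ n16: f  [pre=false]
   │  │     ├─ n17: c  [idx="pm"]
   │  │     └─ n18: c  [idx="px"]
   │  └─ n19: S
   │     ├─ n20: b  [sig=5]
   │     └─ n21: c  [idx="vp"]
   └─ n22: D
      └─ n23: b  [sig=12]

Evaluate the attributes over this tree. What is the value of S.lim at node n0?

1. n4.fin = true  [true]
2. n5.idx = "zr"  [terminal]
3. n6.idx = "zp"  [terminal]
4. n4.hot = 14  [len(c₁.idx) + 12]
5. n7.idx = "uk"  [terminal]
6. n8.idx = "xq"  [terminal]
7. n3.idx = -7  [C.hot - 21]
8. n3.wid = "zxq"  ["z" ++ c₁.idx]
9. n3.live = true  [C.hot > 13]
10. n3.hot = 29  [C.hot + 15]
11. n2.lim = "zxq"  [if B.live then B.wid else "w"]
12. n2.off = false  [B.hot > 29]
13. n9.fin = true  [S₁.off == false]
14. n11.wid = 28  [28]
15. n11.ok = 2  [2]
16. n12.idx = "xk"  [terminal]
17. n13.pre = false  [terminal]
18. n11.lab = true  [f.pre == false]
19. n10.lim = "mp"  ["mp"]
20. n10.off = false  [A.lab == false]
21. n15.idx = 19  [19]
22. n16.pre = false  [terminal]
23. n17.idx = "pm"  [terminal]
24. n18.idx = "px"  [terminal]
25. n15.pre = "pxm"  [c₁.idx ++ "m"]
26. n14.lim = "vpxm"  ["v" ++ D.pre]
27. n14.off = false  [false]
28. n20.sig = 5  [terminal]
29. n21.idx = "vp"  [terminal]
30. n19.lim = "vpq"  [c.idx ++ "q"]
31. n19.off = false  [b.sig > 5]
32. n9.hot = 22  [len(S₂.lim) + 19]
33. n22.idx = 15  [len(S₁.lim) + 12]
34. n23.sig = 12  [terminal]
35. n22.pre = "uz"  ["uz"]
36. n1.lim = "zxquz"  [S₁.lim ++ D.pre]
37. n1.off = true  [S₁.off == false]
38. n0.lim = "zxquzx"  [S₁.lim ++ "x"]
39. n0.off = true  [S₁.off == true]

"zxquzx"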